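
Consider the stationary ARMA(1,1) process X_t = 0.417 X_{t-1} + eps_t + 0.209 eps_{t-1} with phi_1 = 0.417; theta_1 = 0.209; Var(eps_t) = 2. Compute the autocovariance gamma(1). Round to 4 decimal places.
\gamma(1) = 1.6476

Multiply the model equation by X_{t-k} and take expectations. With theta_0 = psi_0 = 1 and psi_j the MA(infinity) weights, this gives
  gamma(k) - sum_i phi_i gamma(k-i) = c_k,
  c_k = sigma^2 * sum_{j=k..q} theta_j psi_{j-k}   (c_k = 0 for k > q),
using gamma(-m) = gamma(m).
psi-weights needed (psi_j = theta_j + sum_i phi_i psi_{j-i}):
  psi_1 = theta_1 + phi_1 = 0.209 + (0.417) = 0.626
Right-hand sides:
  c_0 = sigma^2 (1 + theta_1 psi_1) = 2 * (1 + (0.209)(0.626)) = 2 * 1.130834 = 2.261668
  c_1 = sigma^2 theta_1 = 2 * (0.209) = 0.418
  c_2 = 0
Equations for k = 0 and k = 1 (AR order 1):
  gamma(0) = phi_1 gamma(1) + c_0
  gamma(1) = phi_1 gamma(0) + c_1
Substituting the second into the first: gamma(0) (1 - phi_1^2) = c_0 + phi_1 c_1, so
  gamma(0) = (c_0 + phi_1 c_1) / (1 - phi_1^2) = (2.261668 + (0.417)(0.418)) / (1 - (0.417)^2) = 2.435974 / 0.826111 = 2.948725.
  gamma(1) = phi_1 gamma(0) + c_1 = (0.417)(2.948725) + (0.418) = 1.647618.
Therefore gamma(1) = 1.6476 (to 4 decimal places).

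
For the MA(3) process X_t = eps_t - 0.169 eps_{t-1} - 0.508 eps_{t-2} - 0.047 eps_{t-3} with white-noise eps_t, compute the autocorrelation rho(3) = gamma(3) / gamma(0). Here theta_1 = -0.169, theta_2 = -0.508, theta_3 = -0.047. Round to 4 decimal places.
\rho(3) = -0.0365

For an MA(q) process with theta_0 = 1, the autocovariance is
  gamma(k) = sigma^2 * sum_{i=0..q-k} theta_i * theta_{i+k},
and rho(k) = gamma(k) / gamma(0). Sigma^2 cancels.
  numerator   = (1)*(-0.047) = -0.047.
  denominator = (1)^2 + (-0.169)^2 + (-0.508)^2 + (-0.047)^2 = 1.288834.
  rho(3) = -0.047 / 1.288834 = -0.0365.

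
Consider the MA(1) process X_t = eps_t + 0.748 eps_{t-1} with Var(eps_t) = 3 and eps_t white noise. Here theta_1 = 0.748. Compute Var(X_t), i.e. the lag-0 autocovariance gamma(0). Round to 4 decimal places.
\gamma(0) = 4.6785

For an MA(q) process X_t = eps_t + sum_i theta_i eps_{t-i} with
Var(eps_t) = sigma^2, the variance is
  gamma(0) = sigma^2 * (1 + sum_i theta_i^2).
  sum_i theta_i^2 = (0.748)^2 = 0.559504.
  gamma(0) = 3 * (1 + 0.559504) = 3 * 1.559504 = 4.678512, which rounds to 4.6785.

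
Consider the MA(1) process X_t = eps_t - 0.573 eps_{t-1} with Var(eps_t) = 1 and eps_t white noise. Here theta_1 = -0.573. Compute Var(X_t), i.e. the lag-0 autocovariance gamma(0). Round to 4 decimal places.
\gamma(0) = 1.3283

For an MA(q) process X_t = eps_t + sum_i theta_i eps_{t-i} with
Var(eps_t) = sigma^2, the variance is
  gamma(0) = sigma^2 * (1 + sum_i theta_i^2).
  sum_i theta_i^2 = (-0.573)^2 = 0.328329.
  gamma(0) = 1 * (1 + 0.328329) = 1 * 1.328329 = 1.328329, which rounds to 1.3283.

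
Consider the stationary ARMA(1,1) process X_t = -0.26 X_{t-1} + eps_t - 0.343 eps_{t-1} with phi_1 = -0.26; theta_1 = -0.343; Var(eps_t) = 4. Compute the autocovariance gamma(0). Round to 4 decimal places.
\gamma(0) = 5.5599

Multiply the model equation by X_{t-k} and take expectations. With theta_0 = psi_0 = 1 and psi_j the MA(infinity) weights, this gives
  gamma(k) - sum_i phi_i gamma(k-i) = c_k,
  c_k = sigma^2 * sum_{j=k..q} theta_j psi_{j-k}   (c_k = 0 for k > q),
using gamma(-m) = gamma(m).
psi-weights needed (psi_j = theta_j + sum_i phi_i psi_{j-i}):
  psi_1 = theta_1 + phi_1 = -0.343 + (-0.26) = -0.603
Right-hand sides:
  c_0 = sigma^2 (1 + theta_1 psi_1) = 4 * (1 + (-0.343)(-0.603)) = 4 * 1.206829 = 4.827316
  c_1 = sigma^2 theta_1 = 4 * (-0.343) = -1.372
  c_2 = 0
Equations for k = 0 and k = 1 (AR order 1):
  gamma(0) = phi_1 gamma(1) + c_0
  gamma(1) = phi_1 gamma(0) + c_1
Substituting the second into the first: gamma(0) (1 - phi_1^2) = c_0 + phi_1 c_1, so
  gamma(0) = (c_0 + phi_1 c_1) / (1 - phi_1^2) = (4.827316 + (-0.26)(-1.372)) / (1 - (-0.26)^2) = 5.184036 / 0.9324 = 5.559884.
Therefore gamma(0) = 5.5599 (to 4 decimal places).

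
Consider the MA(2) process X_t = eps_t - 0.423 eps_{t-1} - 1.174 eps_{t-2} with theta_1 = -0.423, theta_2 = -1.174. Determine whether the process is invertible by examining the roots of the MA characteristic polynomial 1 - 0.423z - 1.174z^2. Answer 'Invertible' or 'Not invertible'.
\text{Not invertible}

The MA(q) characteristic polynomial is P(z) = 1 - 0.423z - 1.174z^2.
Invertibility requires all roots to lie outside the unit circle, i.e. |z| > 1 for every root.
Set 1 + (-0.423) z + (-1.174) z^2 = 0, i.e. a z^2 + b z + c = 0 with a = -1.174, b = -0.423, c = 1.
Discriminant D = b^2 - 4ac = (-0.423)^2 - 4*(-1.174)*1 = 0.178929 - (-4.696) = 4.874929.
D >= 0, so the roots are real: z = (-b +/- sqrt(D)) / (2a) = (0.423 +/- 2.207924) / (-2.348).
  z_1 = (0.423 + 2.207924) / (-2.348) = -1.1205,   |z_1| = 1.1205.
  z_2 = (0.423 - 2.207924) / (-2.348) = 0.7602,   |z_2| = 0.7602.
Moduli of all roots: 1.1205, 0.7602.
All moduli strictly greater than 1? No.
Verdict: Not invertible.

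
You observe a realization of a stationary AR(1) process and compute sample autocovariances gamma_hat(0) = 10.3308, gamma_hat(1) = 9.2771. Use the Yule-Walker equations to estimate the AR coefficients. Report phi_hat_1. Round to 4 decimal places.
\hat\phi_{1} = 0.8980

The Yule-Walker equations for an AR(p) process read, in matrix form,
  Gamma_p phi = r_p,   with   (Gamma_p)_{ij} = gamma(|i - j|),
                       (r_p)_i = gamma(i),   i,j = 1..p.
Substitute the sample gammas (Toeplitz matrix and right-hand side of size 1):
  Gamma_p = [[10.3308]]
  r_p     = [9.2771]
With p = 1 this is the single equation gamma(0) phi_1 = gamma(1):
  phi_hat_1 = gamma(1) / gamma(0) = 9.2771 / 10.3308 = 0.8980.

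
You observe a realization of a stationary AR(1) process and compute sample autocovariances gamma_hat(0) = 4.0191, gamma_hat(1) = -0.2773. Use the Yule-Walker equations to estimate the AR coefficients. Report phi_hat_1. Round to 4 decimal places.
\hat\phi_{1} = -0.0690

The Yule-Walker equations for an AR(p) process read, in matrix form,
  Gamma_p phi = r_p,   with   (Gamma_p)_{ij} = gamma(|i - j|),
                       (r_p)_i = gamma(i),   i,j = 1..p.
Substitute the sample gammas (Toeplitz matrix and right-hand side of size 1):
  Gamma_p = [[4.0191]]
  r_p     = [-0.2773]
With p = 1 this is the single equation gamma(0) phi_1 = gamma(1):
  phi_hat_1 = gamma(1) / gamma(0) = -0.2773 / 4.0191 = -0.0690.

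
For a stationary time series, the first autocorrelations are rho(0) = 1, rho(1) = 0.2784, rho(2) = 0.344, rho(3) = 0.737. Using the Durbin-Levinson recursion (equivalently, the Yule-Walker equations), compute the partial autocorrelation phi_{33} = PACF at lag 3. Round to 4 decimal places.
\phi_{33} = 0.6960

The PACF at lag k is phi_{kk}, the last component of the solution
to the Yule-Walker system G_k phi = r_k where
  (G_k)_{ij} = rho(|i - j|), (r_k)_i = rho(i), i,j = 1..k.
Equivalently, Durbin-Levinson gives phi_{kk} iteratively:
  phi_{11} = rho(1)
  phi_{kk} = [rho(k) - sum_{j=1..k-1} phi_{k-1,j} rho(k-j)]
            / [1 - sum_{j=1..k-1} phi_{k-1,j} rho(j)],
  phi_{k,j} = phi_{k-1,j} - phi_{kk} phi_{k-1,k-j},  j = 1..k-1.
Step k = 1:
  phi_11 = rho(1) = 0.2784.
Step k = 2:
  phi_22 = [rho(2) - phi_11 rho(1)] / [1 - phi_11 rho(1)] = [0.344 - (0.2784)(0.2784)] / [1 - (0.2784)(0.2784)]
         = 0.26649344 / 0.92249344 = 0.288884.
  Update: phi_21 = phi_11 - phi_22 phi_11 = 0.2784 - (0.288884)(0.2784) = 0.197975.
Step k = 3:
  phi_33 = [rho(3) - phi_21 rho(2) - phi_22 rho(1)] / [1 - phi_21 rho(1) - phi_22 rho(2)]
    numerator   = 0.737 - (0.197975)(0.344) - (0.288884)(0.2784) = 0.58847143
    denominator = 1 - (0.197975)(0.2784) - (0.288884)(0.344) = 0.84550779
  phi_33 = 0.58847143 / 0.84550779 = 0.696.
Therefore phi_{33} = 0.6960.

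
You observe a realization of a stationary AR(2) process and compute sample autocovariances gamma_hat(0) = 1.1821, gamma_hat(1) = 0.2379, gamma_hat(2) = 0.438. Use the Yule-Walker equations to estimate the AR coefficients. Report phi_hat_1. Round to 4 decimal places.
\hat\phi_{1} = 0.1320

The Yule-Walker equations for an AR(p) process read, in matrix form,
  Gamma_p phi = r_p,   with   (Gamma_p)_{ij} = gamma(|i - j|),
                       (r_p)_i = gamma(i),   i,j = 1..p.
Substitute the sample gammas (Toeplitz matrix and right-hand side of size 2):
  Gamma_p = [[1.1821, 0.2379], [0.2379, 1.1821]]
  r_p     = [0.2379, 0.438]
Written out:
  1.1821 phi_1 + 0.2379 phi_2 = 0.2379
  0.2379 phi_1 + 1.1821 phi_2 = 0.438
Solve by Cramer's rule:
  det = gamma(0)^2 - gamma(1)^2 = (1.1821)^2 - (0.2379)^2 = 1.39736041 - 0.05659641 = 1.340764
  phi_hat_1 = [gamma(1) gamma(0) - gamma(1) gamma(2)] / det = [(0.2379)(1.1821) - (0.2379)(0.438)] / 1.340764 = 0.17702139 / 1.340764 = 0.132
  phi_hat_2 = [gamma(0) gamma(2) - gamma(1)^2] / det = [(1.1821)(0.438) - (0.2379)^2] / 1.340764 = 0.46116339 / 1.340764 = 0.344
So phi_hat = [0.1320, 0.3440].
Therefore phi_hat_1 = 0.1320.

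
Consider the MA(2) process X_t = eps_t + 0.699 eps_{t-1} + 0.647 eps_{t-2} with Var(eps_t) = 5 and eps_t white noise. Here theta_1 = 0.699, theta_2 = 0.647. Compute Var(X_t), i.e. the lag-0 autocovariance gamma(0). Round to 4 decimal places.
\gamma(0) = 9.5361

For an MA(q) process X_t = eps_t + sum_i theta_i eps_{t-i} with
Var(eps_t) = sigma^2, the variance is
  gamma(0) = sigma^2 * (1 + sum_i theta_i^2).
  sum_i theta_i^2 = (0.699)^2 + (0.647)^2 = 0.488601 + 0.418609 = 0.90721.
  gamma(0) = 5 * (1 + 0.90721) = 5 * 1.90721 = 9.53605, which rounds to 9.5361.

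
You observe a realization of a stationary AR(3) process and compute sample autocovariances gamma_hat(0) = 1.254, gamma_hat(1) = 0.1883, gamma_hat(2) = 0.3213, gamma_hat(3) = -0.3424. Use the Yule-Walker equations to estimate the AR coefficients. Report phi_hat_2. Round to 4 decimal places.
\hat\phi_{2} = 0.2810

The Yule-Walker equations for an AR(p) process read, in matrix form,
  Gamma_p phi = r_p,   with   (Gamma_p)_{ij} = gamma(|i - j|),
                       (r_p)_i = gamma(i),   i,j = 1..p.
Substitute the sample gammas (Toeplitz matrix and right-hand side of size 3):
  Gamma_p = [[1.254, 0.1883, 0.3213], [0.1883, 1.254, 0.1883], [0.3213, 0.1883, 1.254]]
  r_p     = [0.1883, 0.3213, -0.3424]
Written out (R1..R3):
  (R1) 1.254 phi_1 + 0.1883 phi_2 + 0.3213 phi_3 = 0.1883
  (R2) 0.1883 phi_1 + 1.254 phi_2 + 0.1883 phi_3 = 0.3213
  (R3) 0.3213 phi_1 + 0.1883 phi_2 + 1.254 phi_3 = -0.3424
Gaussian elimination:
  R2 <- R2 - (0.1883/1.254) R1 = R2 - (0.150159) R1:  1.225725 phi_2 + 0.140054 phi_3 = 0.293025
  R3 <- R3 - (0.3213/1.254) R1 = R3 - (0.25622) R1:  0.140054 phi_2 + 1.171676 phi_3 = -0.390646
  R3 <- R3 - (0.140054/1.225725) R2 = R3 - (0.114262) R2:  1.155674 phi_3 = -0.424128
Back-substitution:
  phi_hat_3 = -0.424128 / 1.155674 = -0.366996
  phi_hat_2 = (0.293025 - (0.140054)(-0.366996)) / 1.225725 = 0.280996
  phi_hat_1 = (0.1883 - (0.1883)(0.280996) - (0.3213)(-0.366996)) / 1.254 = 0.201997
So phi_hat = [0.2020, 0.2810, -0.3670].
Therefore phi_hat_2 = 0.2810.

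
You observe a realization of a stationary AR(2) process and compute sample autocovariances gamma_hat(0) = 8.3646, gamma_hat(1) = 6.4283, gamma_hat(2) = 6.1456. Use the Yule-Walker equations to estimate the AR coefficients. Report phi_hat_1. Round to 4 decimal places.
\hat\phi_{1} = 0.4980

The Yule-Walker equations for an AR(p) process read, in matrix form,
  Gamma_p phi = r_p,   with   (Gamma_p)_{ij} = gamma(|i - j|),
                       (r_p)_i = gamma(i),   i,j = 1..p.
Substitute the sample gammas (Toeplitz matrix and right-hand side of size 2):
  Gamma_p = [[8.3646, 6.4283], [6.4283, 8.3646]]
  r_p     = [6.4283, 6.1456]
Written out:
  8.3646 phi_1 + 6.4283 phi_2 = 6.4283
  6.4283 phi_1 + 8.3646 phi_2 = 6.1456
Solve by Cramer's rule:
  det = gamma(0)^2 - gamma(1)^2 = (8.3646)^2 - (6.4283)^2 = 69.96653316 - 41.32304089 = 28.64349227
  phi_hat_1 = [gamma(1) gamma(0) - gamma(1) gamma(2)] / det = [(6.4283)(8.3646) - (6.4283)(6.1456)] / 28.64349227 = 14.2643977 / 28.64349227 = 0.498
  phi_hat_2 = [gamma(0) gamma(2) - gamma(1)^2] / det = [(8.3646)(6.1456) - (6.4283)^2] / 28.64349227 = 10.08244487 / 28.64349227 = 0.352
So phi_hat = [0.4980, 0.3520].
Therefore phi_hat_1 = 0.4980.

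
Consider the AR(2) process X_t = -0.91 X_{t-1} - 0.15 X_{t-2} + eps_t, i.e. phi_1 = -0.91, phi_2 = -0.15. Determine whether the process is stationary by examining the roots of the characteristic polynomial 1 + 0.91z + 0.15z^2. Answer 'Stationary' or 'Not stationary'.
\text{Stationary}

The AR(p) characteristic polynomial is P(z) = 1 + 0.91z + 0.15z^2.
Stationarity requires all roots to lie outside the unit circle, i.e. |z| > 1 for every root.
Set 1 + (0.91) z + (0.15) z^2 = 0, i.e. a z^2 + b z + c = 0 with a = 0.15, b = 0.91, c = 1.
Discriminant D = b^2 - 4ac = (0.91)^2 - 4*(0.15)*1 = 0.8281 - (0.6) = 0.2281.
D >= 0, so the roots are real: z = (-b +/- sqrt(D)) / (2a) = (-0.91 +/- 0.477598) / (0.3).
  z_1 = (-0.91 + 0.477598) / (0.3) = -1.4413,   |z_1| = 1.4413.
  z_2 = (-0.91 - 0.477598) / (0.3) = -4.6253,   |z_2| = 4.6253.
Moduli of all roots: 1.4413, 4.6253.
All moduli strictly greater than 1? Yes.
Verdict: Stationary.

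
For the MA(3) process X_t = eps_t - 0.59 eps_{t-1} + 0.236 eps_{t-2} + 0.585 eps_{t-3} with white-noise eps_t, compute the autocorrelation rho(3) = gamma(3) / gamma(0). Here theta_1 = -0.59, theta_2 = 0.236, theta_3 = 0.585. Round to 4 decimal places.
\rho(3) = 0.3350

For an MA(q) process with theta_0 = 1, the autocovariance is
  gamma(k) = sigma^2 * sum_{i=0..q-k} theta_i * theta_{i+k},
and rho(k) = gamma(k) / gamma(0). Sigma^2 cancels.
  numerator   = (1)*(0.585) = 0.585.
  denominator = (1)^2 + (-0.59)^2 + (0.236)^2 + (0.585)^2 = 1.746021.
  rho(3) = 0.585 / 1.746021 = 0.3350.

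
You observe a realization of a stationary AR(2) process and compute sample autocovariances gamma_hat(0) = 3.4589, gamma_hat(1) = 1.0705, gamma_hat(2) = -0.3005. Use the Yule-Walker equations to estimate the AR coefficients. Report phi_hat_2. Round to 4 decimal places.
\hat\phi_{2} = -0.2020

The Yule-Walker equations for an AR(p) process read, in matrix form,
  Gamma_p phi = r_p,   with   (Gamma_p)_{ij} = gamma(|i - j|),
                       (r_p)_i = gamma(i),   i,j = 1..p.
Substitute the sample gammas (Toeplitz matrix and right-hand side of size 2):
  Gamma_p = [[3.4589, 1.0705], [1.0705, 3.4589]]
  r_p     = [1.0705, -0.3005]
Written out:
  3.4589 phi_1 + 1.0705 phi_2 = 1.0705
  1.0705 phi_1 + 3.4589 phi_2 = -0.3005
Solve by Cramer's rule:
  det = gamma(0)^2 - gamma(1)^2 = (3.4589)^2 - (1.0705)^2 = 11.96398921 - 1.14597025 = 10.81801896
  phi_hat_1 = [gamma(1) gamma(0) - gamma(1) gamma(2)] / det = [(1.0705)(3.4589) - (1.0705)(-0.3005)] / 10.81801896 = 4.0244377 / 10.81801896 = 0.372
  phi_hat_2 = [gamma(0) gamma(2) - gamma(1)^2] / det = [(3.4589)(-0.3005) - (1.0705)^2] / 10.81801896 = -2.1853697 / 10.81801896 = -0.202
So phi_hat = [0.3720, -0.2020].
Therefore phi_hat_2 = -0.2020.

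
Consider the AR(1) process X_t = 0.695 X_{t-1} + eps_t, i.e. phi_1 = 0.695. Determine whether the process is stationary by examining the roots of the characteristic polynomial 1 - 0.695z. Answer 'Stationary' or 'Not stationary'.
\text{Stationary}

The AR(p) characteristic polynomial is P(z) = 1 - 0.695z.
Stationarity requires all roots to lie outside the unit circle, i.e. |z| > 1 for every root.
This is linear in z: 1 + (-0.695) z = 0  =>  z = -1/(-0.695) = 1.438849,  |z| = 1.438849.
Moduli of all roots: 1.4388.
All moduli strictly greater than 1? Yes.
Verdict: Stationary.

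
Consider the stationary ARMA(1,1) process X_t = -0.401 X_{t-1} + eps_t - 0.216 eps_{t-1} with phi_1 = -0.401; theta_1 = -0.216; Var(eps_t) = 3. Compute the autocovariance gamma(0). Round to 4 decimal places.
\gamma(0) = 4.3609

Multiply the model equation by X_{t-k} and take expectations. With theta_0 = psi_0 = 1 and psi_j the MA(infinity) weights, this gives
  gamma(k) - sum_i phi_i gamma(k-i) = c_k,
  c_k = sigma^2 * sum_{j=k..q} theta_j psi_{j-k}   (c_k = 0 for k > q),
using gamma(-m) = gamma(m).
psi-weights needed (psi_j = theta_j + sum_i phi_i psi_{j-i}):
  psi_1 = theta_1 + phi_1 = -0.216 + (-0.401) = -0.617
Right-hand sides:
  c_0 = sigma^2 (1 + theta_1 psi_1) = 3 * (1 + (-0.216)(-0.617)) = 3 * 1.133272 = 3.399816
  c_1 = sigma^2 theta_1 = 3 * (-0.216) = -0.648
  c_2 = 0
Equations for k = 0 and k = 1 (AR order 1):
  gamma(0) = phi_1 gamma(1) + c_0
  gamma(1) = phi_1 gamma(0) + c_1
Substituting the second into the first: gamma(0) (1 - phi_1^2) = c_0 + phi_1 c_1, so
  gamma(0) = (c_0 + phi_1 c_1) / (1 - phi_1^2) = (3.399816 + (-0.401)(-0.648)) / (1 - (-0.401)^2) = 3.659664 / 0.839199 = 4.360901.
Therefore gamma(0) = 4.3609 (to 4 decimal places).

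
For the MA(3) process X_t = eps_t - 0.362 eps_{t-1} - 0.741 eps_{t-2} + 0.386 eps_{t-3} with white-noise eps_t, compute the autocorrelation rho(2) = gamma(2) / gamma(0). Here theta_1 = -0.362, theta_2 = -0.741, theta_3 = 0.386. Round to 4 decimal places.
\rho(2) = -0.4815

For an MA(q) process with theta_0 = 1, the autocovariance is
  gamma(k) = sigma^2 * sum_{i=0..q-k} theta_i * theta_{i+k},
and rho(k) = gamma(k) / gamma(0). Sigma^2 cancels.
  numerator   = (1)*(-0.741) + (-0.362)*(0.386) = -0.880732.
  denominator = (1)^2 + (-0.362)^2 + (-0.741)^2 + (0.386)^2 = 1.829121.
  rho(2) = -0.880732 / 1.829121 = -0.4815.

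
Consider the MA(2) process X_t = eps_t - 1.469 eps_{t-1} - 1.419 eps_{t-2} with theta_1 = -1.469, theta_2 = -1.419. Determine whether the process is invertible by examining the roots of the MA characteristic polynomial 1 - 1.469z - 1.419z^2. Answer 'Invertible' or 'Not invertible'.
\text{Not invertible}

The MA(q) characteristic polynomial is P(z) = 1 - 1.469z - 1.419z^2.
Invertibility requires all roots to lie outside the unit circle, i.e. |z| > 1 for every root.
Set 1 + (-1.469) z + (-1.419) z^2 = 0, i.e. a z^2 + b z + c = 0 with a = -1.419, b = -1.469, c = 1.
Discriminant D = b^2 - 4ac = (-1.469)^2 - 4*(-1.419)*1 = 2.157961 - (-5.676) = 7.833961.
D >= 0, so the roots are real: z = (-b +/- sqrt(D)) / (2a) = (1.469 +/- 2.798921) / (-2.838).
  z_1 = (1.469 + 2.798921) / (-2.838) = -1.5038,   |z_1| = 1.5038.
  z_2 = (1.469 - 2.798921) / (-2.838) = 0.4686,   |z_2| = 0.4686.
Moduli of all roots: 1.5038, 0.4686.
All moduli strictly greater than 1? No.
Verdict: Not invertible.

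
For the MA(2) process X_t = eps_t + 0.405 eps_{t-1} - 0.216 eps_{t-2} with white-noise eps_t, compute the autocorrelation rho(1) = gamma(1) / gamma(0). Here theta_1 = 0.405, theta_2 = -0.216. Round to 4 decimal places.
\rho(1) = 0.2623

For an MA(q) process with theta_0 = 1, the autocovariance is
  gamma(k) = sigma^2 * sum_{i=0..q-k} theta_i * theta_{i+k},
and rho(k) = gamma(k) / gamma(0). Sigma^2 cancels.
  numerator   = (1)*(0.405) + (0.405)*(-0.216) = 0.31752.
  denominator = (1)^2 + (0.405)^2 + (-0.216)^2 = 1.210681.
  rho(1) = 0.31752 / 1.210681 = 0.2623.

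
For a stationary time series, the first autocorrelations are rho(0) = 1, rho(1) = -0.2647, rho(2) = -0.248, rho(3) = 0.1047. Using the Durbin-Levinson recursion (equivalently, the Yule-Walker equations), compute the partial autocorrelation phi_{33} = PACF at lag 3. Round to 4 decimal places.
\phi_{33} = -0.0900

The PACF at lag k is phi_{kk}, the last component of the solution
to the Yule-Walker system G_k phi = r_k where
  (G_k)_{ij} = rho(|i - j|), (r_k)_i = rho(i), i,j = 1..k.
Equivalently, Durbin-Levinson gives phi_{kk} iteratively:
  phi_{11} = rho(1)
  phi_{kk} = [rho(k) - sum_{j=1..k-1} phi_{k-1,j} rho(k-j)]
            / [1 - sum_{j=1..k-1} phi_{k-1,j} rho(j)],
  phi_{k,j} = phi_{k-1,j} - phi_{kk} phi_{k-1,k-j},  j = 1..k-1.
Step k = 1:
  phi_11 = rho(1) = -0.2647.
Step k = 2:
  phi_22 = [rho(2) - phi_11 rho(1)] / [1 - phi_11 rho(1)] = [-0.248 - (-0.2647)(-0.2647)] / [1 - (-0.2647)(-0.2647)]
         = -0.31806609 / 0.92993391 = -0.342031.
  Update: phi_21 = phi_11 - phi_22 phi_11 = -0.2647 - (-0.342031)(-0.2647) = -0.355236.
Step k = 3:
  phi_33 = [rho(3) - phi_21 rho(2) - phi_22 rho(1)] / [1 - phi_21 rho(1) - phi_22 rho(2)]
    numerator   = 0.1047 - (-0.355236)(-0.248) - (-0.342031)(-0.2647) = -0.07393399
    denominator = 1 - (-0.355236)(-0.2647) - (-0.342031)(-0.248) = 0.82114549
  phi_33 = -0.07393399 / 0.82114549 = -0.09.
Therefore phi_{33} = -0.0900.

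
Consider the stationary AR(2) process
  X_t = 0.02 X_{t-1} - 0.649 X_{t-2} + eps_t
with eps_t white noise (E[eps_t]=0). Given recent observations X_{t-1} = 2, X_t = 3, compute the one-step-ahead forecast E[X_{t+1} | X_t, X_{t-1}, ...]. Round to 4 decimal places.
E[X_{t+1} \mid \mathcal F_t] = -1.2380

For an AR(p) model X_t = c + sum_i phi_i X_{t-i} + eps_t, the
one-step-ahead conditional mean is
  E[X_{t+1} | X_t, ...] = c + sum_i phi_i X_{t+1-i}.
Substitute known values:
  E[X_{t+1} | ...] = (0.02) * (3) + (-0.649) * (2)
                   = -1.2380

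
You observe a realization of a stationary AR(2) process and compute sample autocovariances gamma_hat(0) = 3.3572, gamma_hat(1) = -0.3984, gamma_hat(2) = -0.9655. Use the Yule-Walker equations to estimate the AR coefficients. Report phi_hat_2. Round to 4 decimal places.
\hat\phi_{2} = -0.3060

The Yule-Walker equations for an AR(p) process read, in matrix form,
  Gamma_p phi = r_p,   with   (Gamma_p)_{ij} = gamma(|i - j|),
                       (r_p)_i = gamma(i),   i,j = 1..p.
Substitute the sample gammas (Toeplitz matrix and right-hand side of size 2):
  Gamma_p = [[3.3572, -0.3984], [-0.3984, 3.3572]]
  r_p     = [-0.3984, -0.9655]
Written out:
  3.3572 phi_1 - 0.3984 phi_2 = -0.3984
  -0.3984 phi_1 + 3.3572 phi_2 = -0.9655
Solve by Cramer's rule:
  det = gamma(0)^2 - gamma(1)^2 = (3.3572)^2 - (-0.3984)^2 = 11.27079184 - 0.15872256 = 11.11206928
  phi_hat_1 = [gamma(1) gamma(0) - gamma(1) gamma(2)] / det = [(-0.3984)(3.3572) - (-0.3984)(-0.9655)] / 11.11206928 = -1.72216368 / 11.11206928 = -0.155
  phi_hat_2 = [gamma(0) gamma(2) - gamma(1)^2] / det = [(3.3572)(-0.9655) - (-0.3984)^2] / 11.11206928 = -3.40009916 / 11.11206928 = -0.306
So phi_hat = [-0.1550, -0.3060].
Therefore phi_hat_2 = -0.3060.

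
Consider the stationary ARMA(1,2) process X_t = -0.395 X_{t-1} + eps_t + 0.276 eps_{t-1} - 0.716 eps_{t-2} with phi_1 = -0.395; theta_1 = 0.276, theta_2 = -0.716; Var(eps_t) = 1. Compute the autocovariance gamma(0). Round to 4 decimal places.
\gamma(0) = 1.5445

Multiply the model equation by X_{t-k} and take expectations. With theta_0 = psi_0 = 1 and psi_j the MA(infinity) weights, this gives
  gamma(k) - sum_i phi_i gamma(k-i) = c_k,
  c_k = sigma^2 * sum_{j=k..q} theta_j psi_{j-k}   (c_k = 0 for k > q),
using gamma(-m) = gamma(m).
psi-weights needed (psi_j = theta_j + sum_i phi_i psi_{j-i}):
  psi_1 = theta_1 + phi_1 = 0.276 + (-0.395) = -0.119
  psi_2 = theta_2 + phi_1 psi_1 = -0.716 + (-0.395)(-0.119) = -0.668995
Right-hand sides:
  c_0 = sigma^2 (1 + theta_1 psi_1 + theta_2 psi_2) = 1 * (1 + (0.276)(-0.119) + (-0.716)(-0.668995)) = 1 * 1.446156 = 1.446156
  c_1 = sigma^2 (theta_1 + theta_2 psi_1) = 1 * (0.276 + (-0.716)(-0.119)) = 0.361204
  c_2 = sigma^2 theta_2 = 1 * (-0.716) = -0.716
Equations for k = 0 and k = 1 (AR order 1):
  gamma(0) = phi_1 gamma(1) + c_0
  gamma(1) = phi_1 gamma(0) + c_1
Substituting the second into the first: gamma(0) (1 - phi_1^2) = c_0 + phi_1 c_1, so
  gamma(0) = (c_0 + phi_1 c_1) / (1 - phi_1^2) = (1.446156 + (-0.395)(0.361204)) / (1 - (-0.395)^2) = 1.303481 / 0.843975 = 1.544454.
Therefore gamma(0) = 1.5445 (to 4 decimal places).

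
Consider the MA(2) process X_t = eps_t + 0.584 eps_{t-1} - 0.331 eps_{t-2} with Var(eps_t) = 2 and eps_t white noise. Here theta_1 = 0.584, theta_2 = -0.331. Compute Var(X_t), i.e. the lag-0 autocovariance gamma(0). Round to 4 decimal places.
\gamma(0) = 2.9012

For an MA(q) process X_t = eps_t + sum_i theta_i eps_{t-i} with
Var(eps_t) = sigma^2, the variance is
  gamma(0) = sigma^2 * (1 + sum_i theta_i^2).
  sum_i theta_i^2 = (0.584)^2 + (-0.331)^2 = 0.341056 + 0.109561 = 0.450617.
  gamma(0) = 2 * (1 + 0.450617) = 2 * 1.450617 = 2.901234, which rounds to 2.9012.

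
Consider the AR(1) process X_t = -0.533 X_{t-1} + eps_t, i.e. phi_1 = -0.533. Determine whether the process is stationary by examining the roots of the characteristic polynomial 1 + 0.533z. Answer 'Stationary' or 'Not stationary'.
\text{Stationary}

The AR(p) characteristic polynomial is P(z) = 1 + 0.533z.
Stationarity requires all roots to lie outside the unit circle, i.e. |z| > 1 for every root.
This is linear in z: 1 + (0.533) z = 0  =>  z = -1/(0.533) = -1.876173,  |z| = 1.876173.
Moduli of all roots: 1.8762.
All moduli strictly greater than 1? Yes.
Verdict: Stationary.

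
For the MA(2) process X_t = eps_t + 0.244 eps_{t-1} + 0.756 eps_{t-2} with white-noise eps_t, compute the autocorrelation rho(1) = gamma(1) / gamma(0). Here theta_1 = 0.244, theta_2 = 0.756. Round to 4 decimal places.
\rho(1) = 0.2627

For an MA(q) process with theta_0 = 1, the autocovariance is
  gamma(k) = sigma^2 * sum_{i=0..q-k} theta_i * theta_{i+k},
and rho(k) = gamma(k) / gamma(0). Sigma^2 cancels.
  numerator   = (1)*(0.244) + (0.244)*(0.756) = 0.428464.
  denominator = (1)^2 + (0.244)^2 + (0.756)^2 = 1.631072.
  rho(1) = 0.428464 / 1.631072 = 0.2627.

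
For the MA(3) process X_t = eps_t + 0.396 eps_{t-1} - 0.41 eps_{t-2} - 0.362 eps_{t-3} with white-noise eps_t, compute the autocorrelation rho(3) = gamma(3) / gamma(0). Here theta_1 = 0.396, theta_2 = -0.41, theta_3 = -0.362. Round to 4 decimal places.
\rho(3) = -0.2486

For an MA(q) process with theta_0 = 1, the autocovariance is
  gamma(k) = sigma^2 * sum_{i=0..q-k} theta_i * theta_{i+k},
and rho(k) = gamma(k) / gamma(0). Sigma^2 cancels.
  numerator   = (1)*(-0.362) = -0.362.
  denominator = (1)^2 + (0.396)^2 + (-0.41)^2 + (-0.362)^2 = 1.45596.
  rho(3) = -0.362 / 1.45596 = -0.2486.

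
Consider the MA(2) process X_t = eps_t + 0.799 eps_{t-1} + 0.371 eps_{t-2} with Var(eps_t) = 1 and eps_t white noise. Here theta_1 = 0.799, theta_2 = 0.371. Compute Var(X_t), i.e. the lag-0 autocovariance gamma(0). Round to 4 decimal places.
\gamma(0) = 1.7760

For an MA(q) process X_t = eps_t + sum_i theta_i eps_{t-i} with
Var(eps_t) = sigma^2, the variance is
  gamma(0) = sigma^2 * (1 + sum_i theta_i^2).
  sum_i theta_i^2 = (0.799)^2 + (0.371)^2 = 0.638401 + 0.137641 = 0.776042.
  gamma(0) = 1 * (1 + 0.776042) = 1 * 1.776042 = 1.776042, which rounds to 1.7760.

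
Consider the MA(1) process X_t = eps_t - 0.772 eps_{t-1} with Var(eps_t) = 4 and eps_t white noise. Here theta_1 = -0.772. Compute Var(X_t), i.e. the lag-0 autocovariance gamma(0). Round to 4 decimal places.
\gamma(0) = 6.3839

For an MA(q) process X_t = eps_t + sum_i theta_i eps_{t-i} with
Var(eps_t) = sigma^2, the variance is
  gamma(0) = sigma^2 * (1 + sum_i theta_i^2).
  sum_i theta_i^2 = (-0.772)^2 = 0.595984.
  gamma(0) = 4 * (1 + 0.595984) = 4 * 1.595984 = 6.383936, which rounds to 6.3839.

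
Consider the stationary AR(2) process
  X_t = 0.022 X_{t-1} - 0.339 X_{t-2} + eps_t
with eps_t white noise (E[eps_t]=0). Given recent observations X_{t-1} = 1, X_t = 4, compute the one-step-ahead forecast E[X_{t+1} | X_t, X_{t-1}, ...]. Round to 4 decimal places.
E[X_{t+1} \mid \mathcal F_t] = -0.2510

For an AR(p) model X_t = c + sum_i phi_i X_{t-i} + eps_t, the
one-step-ahead conditional mean is
  E[X_{t+1} | X_t, ...] = c + sum_i phi_i X_{t+1-i}.
Substitute known values:
  E[X_{t+1} | ...] = (0.022) * (4) + (-0.339) * (1)
                   = -0.2510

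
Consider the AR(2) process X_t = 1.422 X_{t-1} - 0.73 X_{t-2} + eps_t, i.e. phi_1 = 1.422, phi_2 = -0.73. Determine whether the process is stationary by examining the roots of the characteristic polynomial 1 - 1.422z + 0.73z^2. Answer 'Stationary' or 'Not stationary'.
\text{Stationary}

The AR(p) characteristic polynomial is P(z) = 1 - 1.422z + 0.73z^2.
Stationarity requires all roots to lie outside the unit circle, i.e. |z| > 1 for every root.
Set 1 + (-1.422) z + (0.73) z^2 = 0, i.e. a z^2 + b z + c = 0 with a = 0.73, b = -1.422, c = 1.
Discriminant D = b^2 - 4ac = (-1.422)^2 - 4*(0.73)*1 = 2.022084 - (2.92) = -0.897916.
D < 0, so the roots are the complex-conjugate pair z = (-b +/- i sqrt(-D)) / (2a) = 0.974 +/- 0.649i.
For a conjugate pair |z|^2 = z * conj(z) = (product of roots) = c/a = 1/(0.73) = 1.369863, so |z| = sqrt(1.369863) = 1.1704 for both roots.
Moduli of all roots: 1.1704, 1.1704.
All moduli strictly greater than 1? Yes.
Verdict: Stationary.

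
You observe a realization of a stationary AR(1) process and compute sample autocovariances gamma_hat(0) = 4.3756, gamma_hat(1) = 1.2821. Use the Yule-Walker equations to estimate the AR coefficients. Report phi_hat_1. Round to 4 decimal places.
\hat\phi_{1} = 0.2930

The Yule-Walker equations for an AR(p) process read, in matrix form,
  Gamma_p phi = r_p,   with   (Gamma_p)_{ij} = gamma(|i - j|),
                       (r_p)_i = gamma(i),   i,j = 1..p.
Substitute the sample gammas (Toeplitz matrix and right-hand side of size 1):
  Gamma_p = [[4.3756]]
  r_p     = [1.2821]
With p = 1 this is the single equation gamma(0) phi_1 = gamma(1):
  phi_hat_1 = gamma(1) / gamma(0) = 1.2821 / 4.3756 = 0.2930.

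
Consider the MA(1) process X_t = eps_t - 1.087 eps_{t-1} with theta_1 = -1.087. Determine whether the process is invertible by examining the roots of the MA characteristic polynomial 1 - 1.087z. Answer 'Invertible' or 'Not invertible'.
\text{Not invertible}

The MA(q) characteristic polynomial is P(z) = 1 - 1.087z.
Invertibility requires all roots to lie outside the unit circle, i.e. |z| > 1 for every root.
This is linear in z: 1 + (-1.087) z = 0  =>  z = -1/(-1.087) = 0.919963,  |z| = 0.919963.
Moduli of all roots: 0.9200.
All moduli strictly greater than 1? No.
Verdict: Not invertible.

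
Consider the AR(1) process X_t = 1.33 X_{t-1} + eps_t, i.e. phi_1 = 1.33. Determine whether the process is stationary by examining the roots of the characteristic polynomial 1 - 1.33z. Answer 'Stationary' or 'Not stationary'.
\text{Not stationary}

The AR(p) characteristic polynomial is P(z) = 1 - 1.33z.
Stationarity requires all roots to lie outside the unit circle, i.e. |z| > 1 for every root.
This is linear in z: 1 + (-1.33) z = 0  =>  z = -1/(-1.33) = 0.75188,  |z| = 0.75188.
Moduli of all roots: 0.7519.
All moduli strictly greater than 1? No.
Verdict: Not stationary.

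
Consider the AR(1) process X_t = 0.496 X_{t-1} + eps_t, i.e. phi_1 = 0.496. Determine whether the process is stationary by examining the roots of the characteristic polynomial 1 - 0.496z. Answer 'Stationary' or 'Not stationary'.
\text{Stationary}

The AR(p) characteristic polynomial is P(z) = 1 - 0.496z.
Stationarity requires all roots to lie outside the unit circle, i.e. |z| > 1 for every root.
This is linear in z: 1 + (-0.496) z = 0  =>  z = -1/(-0.496) = 2.016129,  |z| = 2.016129.
Moduli of all roots: 2.0161.
All moduli strictly greater than 1? Yes.
Verdict: Stationary.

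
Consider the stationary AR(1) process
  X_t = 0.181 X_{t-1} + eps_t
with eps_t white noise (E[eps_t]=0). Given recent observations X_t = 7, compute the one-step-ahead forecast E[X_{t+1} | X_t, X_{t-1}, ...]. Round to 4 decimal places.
E[X_{t+1} \mid \mathcal F_t] = 1.2670

For an AR(p) model X_t = c + sum_i phi_i X_{t-i} + eps_t, the
one-step-ahead conditional mean is
  E[X_{t+1} | X_t, ...] = c + sum_i phi_i X_{t+1-i}.
Substitute known values:
  E[X_{t+1} | ...] = (0.181) * (7)
                   = 1.2670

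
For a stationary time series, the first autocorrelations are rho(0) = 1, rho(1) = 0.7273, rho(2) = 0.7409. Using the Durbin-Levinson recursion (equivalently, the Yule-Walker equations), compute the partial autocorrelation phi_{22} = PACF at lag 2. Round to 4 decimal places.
\phi_{22} = 0.4499

The PACF at lag k is phi_{kk}, the last component of the solution
to the Yule-Walker system G_k phi = r_k where
  (G_k)_{ij} = rho(|i - j|), (r_k)_i = rho(i), i,j = 1..k.
Equivalently, Durbin-Levinson gives phi_{kk} iteratively:
  phi_{11} = rho(1)
  phi_{kk} = [rho(k) - sum_{j=1..k-1} phi_{k-1,j} rho(k-j)]
            / [1 - sum_{j=1..k-1} phi_{k-1,j} rho(j)],
  phi_{k,j} = phi_{k-1,j} - phi_{kk} phi_{k-1,k-j},  j = 1..k-1.
Step k = 1:
  phi_11 = rho(1) = 0.7273.
Step k = 2:
  phi_22 = [rho(2) - phi_11 rho(1)] / [1 - phi_11 rho(1)] = [0.7409 - (0.7273)(0.7273)] / [1 - (0.7273)(0.7273)]
         = 0.21193471 / 0.47103471 = 0.4499.
Therefore phi_{22} = 0.4499.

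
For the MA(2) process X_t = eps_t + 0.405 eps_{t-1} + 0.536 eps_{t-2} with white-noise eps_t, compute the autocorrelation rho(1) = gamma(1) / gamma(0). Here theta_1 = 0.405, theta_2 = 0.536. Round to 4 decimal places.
\rho(1) = 0.4286

For an MA(q) process with theta_0 = 1, the autocovariance is
  gamma(k) = sigma^2 * sum_{i=0..q-k} theta_i * theta_{i+k},
and rho(k) = gamma(k) / gamma(0). Sigma^2 cancels.
  numerator   = (1)*(0.405) + (0.405)*(0.536) = 0.62208.
  denominator = (1)^2 + (0.405)^2 + (0.536)^2 = 1.451321.
  rho(1) = 0.62208 / 1.451321 = 0.4286.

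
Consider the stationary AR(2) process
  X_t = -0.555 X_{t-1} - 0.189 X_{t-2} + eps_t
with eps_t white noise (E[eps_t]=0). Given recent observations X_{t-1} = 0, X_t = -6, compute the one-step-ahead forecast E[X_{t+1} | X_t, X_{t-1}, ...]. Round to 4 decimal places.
E[X_{t+1} \mid \mathcal F_t] = 3.3300

For an AR(p) model X_t = c + sum_i phi_i X_{t-i} + eps_t, the
one-step-ahead conditional mean is
  E[X_{t+1} | X_t, ...] = c + sum_i phi_i X_{t+1-i}.
Substitute known values:
  E[X_{t+1} | ...] = (-0.555) * (-6) + (-0.189) * (0)
                   = 3.3300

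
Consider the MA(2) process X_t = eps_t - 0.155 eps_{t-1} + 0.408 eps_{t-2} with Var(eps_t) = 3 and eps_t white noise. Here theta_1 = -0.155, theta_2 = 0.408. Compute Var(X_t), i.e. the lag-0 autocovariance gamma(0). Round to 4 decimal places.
\gamma(0) = 3.5715

For an MA(q) process X_t = eps_t + sum_i theta_i eps_{t-i} with
Var(eps_t) = sigma^2, the variance is
  gamma(0) = sigma^2 * (1 + sum_i theta_i^2).
  sum_i theta_i^2 = (-0.155)^2 + (0.408)^2 = 0.024025 + 0.166464 = 0.190489.
  gamma(0) = 3 * (1 + 0.190489) = 3 * 1.190489 = 3.571467, which rounds to 3.5715.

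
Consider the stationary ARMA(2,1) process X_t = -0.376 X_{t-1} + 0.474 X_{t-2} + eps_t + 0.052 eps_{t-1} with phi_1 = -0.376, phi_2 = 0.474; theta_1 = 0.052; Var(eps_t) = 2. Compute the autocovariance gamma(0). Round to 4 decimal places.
\gamma(0) = 4.8971

Multiply the model equation by X_{t-k} and take expectations. With theta_0 = psi_0 = 1 and psi_j the MA(infinity) weights, this gives
  gamma(k) - sum_i phi_i gamma(k-i) = c_k,
  c_k = sigma^2 * sum_{j=k..q} theta_j psi_{j-k}   (c_k = 0 for k > q),
using gamma(-m) = gamma(m).
psi-weights needed (psi_j = theta_j + sum_i phi_i psi_{j-i}):
  psi_1 = theta_1 + phi_1 = 0.052 + (-0.376) = -0.324
Right-hand sides:
  c_0 = sigma^2 (1 + theta_1 psi_1) = 2 * (1 + (0.052)(-0.324)) = 2 * 0.983152 = 1.966304
  c_1 = sigma^2 theta_1 = 2 * (0.052) = 0.104
  c_2 = 0
Equations for k = 0, 1, 2 (AR order 2, c_2 = 0):
  (E0) gamma(0) = phi_1 gamma(1) + phi_2 gamma(2) + c_0
  (E1) gamma(1) = phi_1 gamma(0) + phi_2 gamma(1) + c_1
  (E2) gamma(2) = phi_1 gamma(1) + phi_2 gamma(0)
From (E1): gamma(1) = A gamma(0) + B with
  A = phi_1 / (1 - phi_2) = -0.376 / 0.526 = -0.714829,   B = c_1 / (1 - phi_2) = 0.104 / 0.526 = 0.197719.
Insert (E2) into (E0): gamma(0) (1 - phi_2^2) = phi_1 (1 + phi_2) gamma(1) + c_0.
  phi_1 (1 + phi_2) = (-0.376)(1.474) = -0.554224,   1 - phi_2^2 = 0.775324.
Replace gamma(1) by A gamma(0) + B and collect gamma(0):
  gamma(0) [0.775324 - (-0.554224)(-0.714829)] = (-0.554224)(0.197719) + 1.966304
  gamma(0) * 0.379149 = 1.856724
  gamma(0) = 1.856724 / 0.379149 = 4.897086.
Therefore gamma(0) = 4.8971 (to 4 decimal places).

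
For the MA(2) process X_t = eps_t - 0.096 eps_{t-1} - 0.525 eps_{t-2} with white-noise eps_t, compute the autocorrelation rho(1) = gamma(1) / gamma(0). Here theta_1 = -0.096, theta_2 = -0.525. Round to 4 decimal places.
\rho(1) = -0.0355

For an MA(q) process with theta_0 = 1, the autocovariance is
  gamma(k) = sigma^2 * sum_{i=0..q-k} theta_i * theta_{i+k},
and rho(k) = gamma(k) / gamma(0). Sigma^2 cancels.
  numerator   = (1)*(-0.096) + (-0.096)*(-0.525) = -0.0456.
  denominator = (1)^2 + (-0.096)^2 + (-0.525)^2 = 1.284841.
  rho(1) = -0.0456 / 1.284841 = -0.0355.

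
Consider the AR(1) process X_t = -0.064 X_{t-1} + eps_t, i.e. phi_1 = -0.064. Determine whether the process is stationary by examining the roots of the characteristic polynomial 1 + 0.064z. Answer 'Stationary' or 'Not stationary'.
\text{Stationary}

The AR(p) characteristic polynomial is P(z) = 1 + 0.064z.
Stationarity requires all roots to lie outside the unit circle, i.e. |z| > 1 for every root.
This is linear in z: 1 + (0.064) z = 0  =>  z = -1/(0.064) = -15.625,  |z| = 15.625.
Moduli of all roots: 15.6250.
All moduli strictly greater than 1? Yes.
Verdict: Stationary.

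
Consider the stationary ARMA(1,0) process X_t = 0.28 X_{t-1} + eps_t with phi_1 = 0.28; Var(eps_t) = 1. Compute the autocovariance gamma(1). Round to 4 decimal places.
\gamma(1) = 0.3038

Multiply the model equation by X_{t-k} and take expectations. With theta_0 = psi_0 = 1 and psi_j the MA(infinity) weights, this gives
  gamma(k) - sum_i phi_i gamma(k-i) = c_k,
  c_k = sigma^2 * sum_{j=k..q} theta_j psi_{j-k}   (c_k = 0 for k > q),
using gamma(-m) = gamma(m).
Pure AR (q = 0): c_0 = sigma^2 = 1, c_k = 0 for k >= 1.
Equations for k = 0 and k = 1 (AR order 1):
  gamma(0) = phi_1 gamma(1) + c_0
  gamma(1) = phi_1 gamma(0) + c_1
Substituting the second into the first: gamma(0) (1 - phi_1^2) = c_0 + phi_1 c_1, so
  gamma(0) = c_0 / (1 - phi_1^2) = 1 / (1 - (0.28)^2) = 1 / 0.9216 = 1.085069.
  gamma(1) = phi_1 gamma(0) = (0.28)(1.085069) = 0.303819.
Therefore gamma(1) = 0.3038 (to 4 decimal places).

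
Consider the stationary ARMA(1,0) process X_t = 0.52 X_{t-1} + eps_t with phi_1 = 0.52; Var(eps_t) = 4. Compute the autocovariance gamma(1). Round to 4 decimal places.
\gamma(1) = 2.8509

Multiply the model equation by X_{t-k} and take expectations. With theta_0 = psi_0 = 1 and psi_j the MA(infinity) weights, this gives
  gamma(k) - sum_i phi_i gamma(k-i) = c_k,
  c_k = sigma^2 * sum_{j=k..q} theta_j psi_{j-k}   (c_k = 0 for k > q),
using gamma(-m) = gamma(m).
Pure AR (q = 0): c_0 = sigma^2 = 4, c_k = 0 for k >= 1.
Equations for k = 0 and k = 1 (AR order 1):
  gamma(0) = phi_1 gamma(1) + c_0
  gamma(1) = phi_1 gamma(0) + c_1
Substituting the second into the first: gamma(0) (1 - phi_1^2) = c_0 + phi_1 c_1, so
  gamma(0) = c_0 / (1 - phi_1^2) = 4 / (1 - (0.52)^2) = 4 / 0.7296 = 5.482456.
  gamma(1) = phi_1 gamma(0) = (0.52)(5.482456) = 2.850877.
Therefore gamma(1) = 2.8509 (to 4 decimal places).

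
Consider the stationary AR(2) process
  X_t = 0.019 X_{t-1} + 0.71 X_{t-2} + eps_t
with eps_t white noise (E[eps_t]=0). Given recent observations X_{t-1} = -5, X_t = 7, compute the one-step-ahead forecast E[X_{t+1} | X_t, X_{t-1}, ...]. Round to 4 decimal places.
E[X_{t+1} \mid \mathcal F_t] = -3.4170

For an AR(p) model X_t = c + sum_i phi_i X_{t-i} + eps_t, the
one-step-ahead conditional mean is
  E[X_{t+1} | X_t, ...] = c + sum_i phi_i X_{t+1-i}.
Substitute known values:
  E[X_{t+1} | ...] = (0.019) * (7) + (0.71) * (-5)
                   = -3.4170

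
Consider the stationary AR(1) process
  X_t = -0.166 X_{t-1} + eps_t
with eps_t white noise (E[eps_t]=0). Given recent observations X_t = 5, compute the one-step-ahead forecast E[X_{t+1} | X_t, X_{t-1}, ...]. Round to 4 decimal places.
E[X_{t+1} \mid \mathcal F_t] = -0.8300

For an AR(p) model X_t = c + sum_i phi_i X_{t-i} + eps_t, the
one-step-ahead conditional mean is
  E[X_{t+1} | X_t, ...] = c + sum_i phi_i X_{t+1-i}.
Substitute known values:
  E[X_{t+1} | ...] = (-0.166) * (5)
                   = -0.8300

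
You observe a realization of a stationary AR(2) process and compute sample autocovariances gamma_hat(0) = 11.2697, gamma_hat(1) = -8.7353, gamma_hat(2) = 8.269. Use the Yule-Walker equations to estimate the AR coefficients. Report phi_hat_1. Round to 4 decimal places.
\hat\phi_{1} = -0.5170

The Yule-Walker equations for an AR(p) process read, in matrix form,
  Gamma_p phi = r_p,   with   (Gamma_p)_{ij} = gamma(|i - j|),
                       (r_p)_i = gamma(i),   i,j = 1..p.
Substitute the sample gammas (Toeplitz matrix and right-hand side of size 2):
  Gamma_p = [[11.2697, -8.7353], [-8.7353, 11.2697]]
  r_p     = [-8.7353, 8.269]
Written out:
  11.2697 phi_1 - 8.7353 phi_2 = -8.7353
  -8.7353 phi_1 + 11.2697 phi_2 = 8.269
Solve by Cramer's rule:
  det = gamma(0)^2 - gamma(1)^2 = (11.2697)^2 - (-8.7353)^2 = 127.00613809 - 76.30546609 = 50.700672
  phi_hat_1 = [gamma(1) gamma(0) - gamma(1) gamma(2)] / det = [(-8.7353)(11.2697) - (-8.7353)(8.269)] / 50.700672 = -26.21201471 / 50.700672 = -0.517
  phi_hat_2 = [gamma(0) gamma(2) - gamma(1)^2] / det = [(11.2697)(8.269) - (-8.7353)^2] / 50.700672 = 16.88368321 / 50.700672 = 0.333
So phi_hat = [-0.5170, 0.3330].
Therefore phi_hat_1 = -0.5170.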